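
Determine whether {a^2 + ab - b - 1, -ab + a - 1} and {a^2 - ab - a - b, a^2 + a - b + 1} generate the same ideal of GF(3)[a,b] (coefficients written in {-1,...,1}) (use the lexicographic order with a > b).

Yes, the ideals are equal.

Two ideals are equal iff their reduced Gröbner bases coincide (the reduced basis is unique for a fixed ordering).
Buchberger on the first generating set:
f_1 = a^2 + ab - b - 1, LT = a^2.
f_2 = -ab + a - 1, LT = ab.

S(f_1,f_2): lcm = a^2b. S = a^2 + ab^2 - a - b^2 - b.
  leading term a^2: subtract (1)·f_1 from a^2 + ab^2 - a - b^2 - b → ab^2 - ab - a - b^2 + 1
  leading term ab^2: subtract (-b)·f_2 from ab^2 - ab - a - b^2 + 1 → -a - b^2 - b + 1
  leading term a: no divisor's leading term divides it; move -a to the remainder.
  leading term b^2: no divisor's leading term divides it; move -b^2 to the remainder.
  leading term b: no divisor's leading term divides it; move -b to the remainder.
  leading term 1: no divisor's leading term divides it; move 1 to the remainder.
  remainder -a - b^2 - b + 1 ≠ 0; add g_3 = -a - b^2 - b + 1 to the basis.

S(f_2,g_3): lcm = ab. S = -a - b^3 - b^2 + b + 1.
  leading term a: subtract (1)·g_3 from -a - b^3 - b^2 + b + 1 → -b^3 - b
  leading term b^3: no divisor's leading term divides it; move -b^3 to the remainder.
  leading term b: no divisor's leading term divides it; move -b to the remainder.
  remainder -b^3 - b ≠ 0; add g_4 = -b^3 - b to the basis.

The other S-polynomials (S(f_1,g_3), S(f_1,g_4), S(f_2,g_4), S(g_3,g_4)) all reduce to 0 modulo the current basis, so we have a Gröbner basis.
Inter-reduce: drop elements whose leading term is divisible by another's, tail-reduce, and make monic.
Reduced Gröbner basis: {a + b^2 + b - 1, b^3 + b}.

Buchberger on the second generating set:
h_1 = a^2 - ab - a - b, LT = a^2.
h_2 = a^2 + a - b + 1, LT = a^2.

S(h_1,h_2): lcm = a^2. S = -ab + a - 1.
  leading term ab: no divisor's leading term divides it; move -ab to the remainder.
  leading term a: no divisor's leading term divides it; move a to the remainder.
  leading term 1: no divisor's leading term divides it; move -1 to the remainder.
  remainder -ab + a - 1 ≠ 0; add k_3 = -ab + a - 1 to the basis.

S(h_1,k_3): lcm = a^2b. S = a^2 - ab^2 - ab - a - b^2.
  leading term a^2: subtract (1)·h_1 from a^2 - ab^2 - ab - a - b^2 → -ab^2 - b^2 + b
  leading term ab^2: subtract (b)·k_3 from -ab^2 - b^2 + b → -ab - b^2 - b
  leading term ab: subtract (1)·k_3 from -ab - b^2 - b → -a - b^2 - b + 1
  leading term a: no divisor's leading term divides it; move -a to the remainder.
  leading term b^2: no divisor's leading term divides it; move -b^2 to the remainder.
  leading term b: no divisor's leading term divides it; move -b to the remainder.
  leading term 1: no divisor's leading term divides it; move 1 to the remainder.
  remainder -a - b^2 - b + 1 ≠ 0; add k_4 = -a - b^2 - b + 1 to the basis.

S(k_3,k_4): lcm = ab. S = -a - b^3 - b^2 + b + 1.
  leading term a: subtract (1)·k_4 from -a - b^3 - b^2 + b + 1 → -b^3 - b
  leading term b^3: no divisor's leading term divides it; move -b^3 to the remainder.
  leading term b: no divisor's leading term divides it; move -b to the remainder.
  remainder -b^3 - b ≠ 0; add k_5 = -b^3 - b to the basis.

The other S-polynomials (S(h_2,k_3), S(h_1,k_4), S(h_2,k_4), S(h_1,k_5), S(h_2,k_5), S(k_3,k_5), S(k_4,k_5)) all reduce to 0 modulo the current basis, so we have a Gröbner basis.
Inter-reduce: drop elements whose leading term is divisible by another's, tail-reduce, and make monic.
Reduced Gröbner basis: {a + b^2 + b - 1, b^3 + b}.

The two bases agree; hence the ideals are identical.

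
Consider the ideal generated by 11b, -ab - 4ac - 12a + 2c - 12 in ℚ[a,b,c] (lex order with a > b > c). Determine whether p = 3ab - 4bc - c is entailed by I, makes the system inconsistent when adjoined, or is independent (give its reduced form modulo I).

First compute the reduced Gröbner basis of I by Buchberger's algorithm.
f_1 = 11b, LT = b.
f_2 = -ab - 4ac - 12a + 2c - 12, LT = ab.

S(f_1,f_2): lcm = ab. S = -4ac - 12a + 2c - 12.
  reduce S modulo (f_1, f_2):
  remainder -4ac - 12a + 2c - 12 ≠ 0; add h_3 = -4ac - 12a + 2c - 12 to the basis.

The other S-polynomials (S(f_1,h_3), S(f_2,h_3)) all reduce to 0 modulo the current basis, so we have a Gröbner basis.
Inter-reduce: drop elements whose leading term is divisible by another's, tail-reduce, and make monic.
Reduced Gröbner basis: {ac + 3a - ½c + 3, b}.
Label its elements g_1 = ac + 3a - ½c + 3, g_2 = b.

Reduce p = 3ab - 4bc - c modulo G:
  leading term ab: subtract (3a)·g_2 from 3ab - 4bc - c → -4bc - c
  leading term bc: subtract (-4c)·g_2 from -4bc - c → -c
  leading term c: no divisor's leading term divides it; move -c to the remainder.
  normal form = -c.
The normal form is nonzero, so p ∉ I. Since p minus its normal form lies in I, I + (p) = I + (r) where r = -c; decide whether this ideal is the whole ring.
Run Buchberger on G together with r (pairs among the g_i already reduce to 0 since G is a Gröbner basis):
g_1 = ac + 3a - ½c + 3, LT = ac.
g_2 = b, LT = b.
r = -c, LT = c.

S(g_1,r): lcm = ac. S = 3a - ½c + 3.
  reduce S modulo (g_1, g_2, r):
  remainder 3a + 3 ≠ 0; add m_4 = 3a + 3 to the basis.

The other S-polynomials (S(g_1,g_2), S(g_2,r), S(g_1,m_4), S(g_2,m_4), S(r,m_4)) all reduce to 0 modulo the current basis, so we have a Gröbner basis.
Inter-reduce: drop elements whose leading term is divisible by another's, tail-reduce, and make monic.
Reduced Gröbner basis: {a + 1, b, c}.
The reduced Gröbner basis of I + (p) is {a + 1, b, c} ≠ {1}, a proper ideal, so the enlarged system stays consistent: p is independent of I, with normal form -c.

3ab - 4bc - c is independent of I; its normal form modulo I is -c.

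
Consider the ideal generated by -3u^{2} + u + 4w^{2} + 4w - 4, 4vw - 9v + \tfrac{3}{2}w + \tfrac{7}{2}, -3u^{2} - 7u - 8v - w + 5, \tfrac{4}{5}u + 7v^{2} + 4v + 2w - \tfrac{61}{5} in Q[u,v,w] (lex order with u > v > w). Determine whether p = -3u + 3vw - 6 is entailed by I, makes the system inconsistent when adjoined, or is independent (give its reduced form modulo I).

-3u + 3vw - 6 lies in I (it reduces to 0).

First compute the reduced Gröbner basis of I by Buchberger's algorithm.
f_1 = -3u^{2} + u + 4w^{2} + 4w - 4, LT = u^{2}.
f_2 = 4vw - 9v + \tfrac{3}{2}w + \tfrac{7}{2}, LT = vw.
f_3 = -3u^{2} - 7u - 8v - w + 5, LT = u^{2}.
f_4 = \tfrac{4}{5}u + 7v^{2} + 4v + 2w - \tfrac{61}{5}, LT = u.

S(f_1,f_3): lcm = u^{2}. S = -\tfrac{8}{3}u - \tfrac{8}{3}v - \tfrac{4}{3}w^{2} - \tfrac{5}{3}w + 3.
  reduce S modulo (f_1, f_2, f_3, f_4):
  remainder \tfrac{70}{3}v^{2} + \tfrac{32}{3}v - \tfrac{4}{3}w^{2} + 5w - \tfrac{113}{3} ≠ 0; add h_5 = \tfrac{70}{3}v^{2} + \tfrac{32}{3}v - \tfrac{4}{3}w^{2} + 5w - \tfrac{113}{3} to the basis.

S(f_1,f_4): lcm = u^{2}. S = -\tfrac{35}{4}uv^{2} - 5uv - \tfrac{5}{2}uw + \tfrac{179}{12}u - \tfrac{4}{3}w^{2} - \tfrac{4}{3}w + \tfrac{4}{3}.
  reduce S modulo (f_1, f_2, f_3, f_4, h_5):
  remainder -\tfrac{8099887}{107520}v + \tfrac{65827}{53760}w^{2} - \tfrac{941065}{14336}w + \tfrac{30052441}{215040} ≠ 0; add h_6 = -\tfrac{8099887}{107520}v + \tfrac{65827}{53760}w^{2} - \tfrac{941065}{14336}w + \tfrac{30052441}{215040} to the basis.

S(f_2,h_5): lcm = v^{2}w. S = -\tfrac{9}{4}v^{2} - \tfrac{23}{280}vw + \tfrac{7}{8}v + \tfrac{2}{35}w^{3} - \tfrac{3}{14}w^{2} + \tfrac{113}{70}w.
  reduce S modulo (f_1, f_2, f_3, f_4, h_5, h_6):
  remainder \tfrac{2}{35}w^{3} - \tfrac{1428461329}{4535936720}w^{2} + \tfrac{142783871}{226796836}w - \tfrac{337282495}{907187344} ≠ 0; add h_7 = \tfrac{2}{35}w^{3} - \tfrac{1428461329}{4535936720}w^{2} + \tfrac{142783871}{226796836}w - \tfrac{337282495}{907187344} to the basis.

S(f_2,h_6): lcm = vw. S = -\tfrac{9}{4}v + \tfrac{131654}{8099887}w^{3} - \tfrac{14115975}{16199774}w^{2} + \tfrac{144509425}{64799096}w + \tfrac{7}{8}.
  reduce S modulo (f_1, f_2, f_3, f_4, h_5, h_6, h_7):
  remainder -\tfrac{859060866086045}{1049730710604304}w^{2} + \tfrac{1052779947862615}{262432677651076}w - \tfrac{3352058925364415}{1049730710604304} ≠ 0; add h_8 = -\tfrac{859060866086045}{1049730710604304}w^{2} + \tfrac{1052779947862615}{262432677651076}w - \tfrac{3352058925364415}{1049730710604304} to the basis.

S(h_5,h_6): lcm = v^{2}. S = \tfrac{131654}{8099887}vw^{2} - \tfrac{14115975}{16199774}vw + \tfrac{1311031819}{566992090}v - \tfrac{2}{35}w^{2} + \tfrac{3}{14}w - \tfrac{113}{70}.
  reduce S modulo (f_1, f_2, f_3, f_4, h_5, h_6, h_7, h_8):
  remainder -\tfrac{27921794543535907628}{198808455469117050769}w + \tfrac{27921794543535907628}{198808455469117050769} ≠ 0; add h_9 = -\tfrac{27921794543535907628}{198808455469117050769}w + \tfrac{27921794543535907628}{198808455469117050769} to the basis.

The other S-polynomials (S(f_1,f_2), S(f_2,f_3), S(f_2,f_4), S(f_3,f_4), S(f_1,h_5), S(f_3,h_5), S(f_4,h_5), S(f_1,h_6), S(f_3,h_6), S(f_4,h_6), S(f_1,h_7), S(f_2,h_7), S(f_3,h_7), S(f_4,h_7), S(h_5,h_7), S(h_6,h_7), S(f_1,h_8), S(f_2,h_8), S(f_3,h_8), S(f_4,h_8), S(h_5,h_8), S(h_6,h_8), S(h_7,h_8), S(f_1,h_9), S(f_2,h_9), S(f_3,h_9), S(f_4,h_9), S(h_5,h_9), S(h_6,h_9), S(h_7,h_9), S(h_8,h_9)) all reduce to 0 modulo the current basis, so we have a Gröbner basis.
Inter-reduce: drop elements whose leading term is divisible by another's, tail-reduce, and make monic.
Reduced Gröbner basis: {u + 1, v - 1, w - 1}.
Label its elements g_1 = u + 1, g_2 = v - 1, g_3 = w - 1.

Reduce p = -3u + 3vw - 6 modulo G:
  leading term u: subtract (-3)·g_1 from -3u + 3vw - 6 → 3vw - 3
  leading term vw: subtract (3w)·g_2 from 3vw - 3 → 3w - 3
  leading term w: subtract (3)·g_3 from 3w - 3 → 0
  normal form = 0.
Since the normal form is 0, p ∈ I.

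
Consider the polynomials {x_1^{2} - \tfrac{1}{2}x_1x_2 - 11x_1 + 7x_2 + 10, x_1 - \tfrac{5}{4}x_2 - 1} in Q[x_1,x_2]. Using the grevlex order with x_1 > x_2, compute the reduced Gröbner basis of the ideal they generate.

G = {x_2^{2} - \tfrac{76}{15}x_2, x_1 - \tfrac{5}{4}x_2 - 1}

f_1 = x_1^{2} - \tfrac{1}{2}x_1x_2 - 11x_1 + 7x_2 + 10, LT = x_1^{2}.
f_2 = x_1 - \tfrac{5}{4}x_2 - 1, LT = x_1.

S(f_1,f_2): lcm = x_1^{2}. S = \tfrac{3}{4}x_1x_2 - 10x_1 + 7x_2 + 10.
  leading term x_1x_2: subtract (\tfrac{3}{4}x_2)·f_2 from \tfrac{3}{4}x_1x_2 - 10x_1 + 7x_2 + 10 → \tfrac{15}{16}x_2^{2} - 10x_1 + \tfrac{31}{4}x_2 + 10
  leading term x_2^{2}: no divisor's leading term divides it; move \tfrac{15}{16}x_2^{2} to the remainder.
  leading term x_1: subtract (-10)·f_2 from -10x_1 + \tfrac{31}{4}x_2 + 10 → -\tfrac{19}{4}x_2
  leading term x_2: no divisor's leading term divides it; move -\tfrac{19}{4}x_2 to the remainder.
  remainder \tfrac{15}{16}x_2^{2} - \tfrac{19}{4}x_2 ≠ 0; add g_3 = \tfrac{15}{16}x_2^{2} - \tfrac{19}{4}x_2 to the basis.

S(f_1,g_3): leading monomials are coprime, so the S-polynomial reduces to 0 (Buchberger's first criterion).
S(f_2,g_3): leading monomials are coprime, so the S-polynomial reduces to 0 (Buchberger's first criterion).
Every S-polynomial of the final basis reduces to 0, so we have a Gröbner basis.
Inter-reduce: drop elements whose leading term is divisible by another's, tail-reduce, and make monic.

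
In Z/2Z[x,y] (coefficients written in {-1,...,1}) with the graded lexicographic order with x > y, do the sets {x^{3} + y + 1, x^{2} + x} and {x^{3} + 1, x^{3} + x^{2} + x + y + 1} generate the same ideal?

For a fixed monomial order, each ideal has a unique reduced Gröbner basis; comparing bases decides equality.
Buchberger on the first generating set:
f_1 = x^{3} + y + 1, LT = x^{3}.
f_2 = x^{2} + x, LT = x^{2}.

S(f_1,f_2): lcm = x^{3}. S = x^{2} + y + 1.
  leading term x^{2}: subtract (1)·f_2 from x^{2} + y + 1 → x + y + 1
  leading term x: no divisor's leading term divides it; move x to the remainder.
  leading term y: no divisor's leading term divides it; move y to the remainder.
  leading term 1: no divisor's leading term divides it; move 1 to the remainder.
  remainder x + y + 1 ≠ 0; add g_3 = x + y + 1 to the basis.

S(f_1,g_3): lcm = x^{3}. S = x^{2}y + x^{2} + y + 1.
  leading term x^{2}y: subtract (y)·f_2 from x^{2}y + x^{2} + y + 1 → x^{2} + xy + y + 1
  leading term x^{2}: subtract (1)·f_2 from x^{2} + xy + y + 1 → xy + x + y + 1
  leading term xy: subtract (y)·g_3 from xy + x + y + 1 → y^{2} + x + 1
  leading term y^{2}: no divisor's leading term divides it; move y^{2} to the remainder.
  leading term x: subtract (1)·g_3 from x + 1 → y
  leading term y: no divisor's leading term divides it; move y to the remainder.
  remainder y^{2} + y ≠ 0; add g_4 = y^{2} + y to the basis.

S(f_2,g_3): lcm = x^{2}. S = xy.
  leading term xy: subtract (y)·g_3 from xy → y^{2} + y
  leading term y^{2}: subtract (1)·g_4 from y^{2} + y → 0
  remainder 0.

S(f_1,g_4): leading monomials are coprime, so the S-polynomial reduces to 0 (Buchberger's first criterion).
S(f_2,g_4): leading monomials are coprime, so the S-polynomial reduces to 0 (Buchberger's first criterion).
S(g_3,g_4): leading monomials are coprime, so the S-polynomial reduces to 0 (Buchberger's first criterion).
Every S-polynomial of the final basis reduces to 0, so we have a Gröbner basis.
Inter-reduce: drop elements whose leading term is divisible by another's, tail-reduce, and make monic.
Reduced Gröbner basis: {y^{2} + y, x + y + 1}.

Buchberger on the second generating set:
h_1 = x^{3} + 1, LT = x^{3}.
h_2 = x^{3} + x^{2} + x + y + 1, LT = x^{3}.

S(h_1,h_2): lcm = x^{3}. S = x^{2} + x + y.
  leading term x^{2}: no divisor's leading term divides it; move x^{2} to the remainder.
  leading term x: no divisor's leading term divides it; move x to the remainder.
  leading term y: no divisor's leading term divides it; move y to the remainder.
  remainder x^{2} + x + y ≠ 0; add k_3 = x^{2} + x + y to the basis.

S(h_1,k_3): lcm = x^{3}. S = x^{2} + xy + 1.
  leading term x^{2}: subtract (1)·k_3 from x^{2} + xy + 1 → xy + x + y + 1
  leading term xy: no divisor's leading term divides it; move xy to the remainder.
  leading term x: no divisor's leading term divides it; move x to the remainder.
  leading term y: no divisor's leading term divides it; move y to the remainder.
  leading term 1: no divisor's leading term divides it; move 1 to the remainder.
  remainder xy + x + y + 1 ≠ 0; add k_4 = xy + x + y + 1 to the basis.

S(h_2,k_3): lcm = x^{3}. S = xy + x + y + 1.
  leading term xy: subtract (1)·k_4 from xy + x + y + 1 → 0
  remainder 0.

S(h_1,k_4): lcm = x^{3}y. S = x^{3} + x^{2}y + x^{2} + y.
  leading term x^{3}: subtract (1)·h_1 from x^{3} + x^{2}y + x^{2} + y → x^{2}y + x^{2} + y + 1
  leading term x^{2}y: subtract (y)·k_3 from x^{2}y + x^{2} + y + 1 → x^{2} + xy + y^{2} + y + 1
  leading term x^{2}: subtract (1)·k_3 from x^{2} + xy + y^{2} + y + 1 → xy + y^{2} + x + 1
  leading term xy: subtract (1)·k_4 from xy + y^{2} + x + 1 → y^{2} + y
  leading term y^{2}: no divisor's leading term divides it; move y^{2} to the remainder.
  leading term y: no divisor's leading term divides it; move y to the remainder.
  remainder y^{2} + y ≠ 0; add k_5 = y^{2} + y to the basis.

S(h_2,k_4): lcm = x^{3}y. S = x^{3} + x^{2} + xy + y^{2} + y.
  leading term x^{3}: subtract (1)·h_1 from x^{3} + x^{2} + xy + y^{2} + y → x^{2} + xy + y^{2} + y + 1
  leading term x^{2}: subtract (1)·k_3 from x^{2} + xy + y^{2} + y + 1 → xy + y^{2} + x + 1
  leading term xy: subtract (1)·k_4 from xy + y^{2} + x + 1 → y^{2} + y
  leading term y^{2}: subtract (1)·k_5 from y^{2} + y → 0
  remainder 0.

S(k_3,k_4): lcm = x^{2}y. S = x^{2} + y^{2} + x.
  leading term x^{2}: subtract (1)·k_3 from x^{2} + y^{2} + x → y^{2} + y
  leading term y^{2}: subtract (1)·k_5 from y^{2} + y → 0
  remainder 0.

S(h_1,k_5): leading monomials are coprime, so the S-polynomial reduces to 0 (Buchberger's first criterion).
S(h_2,k_5): leading monomials are coprime, so the S-polynomial reduces to 0 (Buchberger's first criterion).
S(k_3,k_5): leading monomials are coprime, so the S-polynomial reduces to 0 (Buchberger's first criterion).
S(k_4,k_5): lcm = xy^{2}. S = y^{2} + y.
  leading term y^{2}: subtract (1)·k_5 from y^{2} + y → 0
  remainder 0.

Every S-polynomial of the final basis reduces to 0, so we have a Gröbner basis.
Inter-reduce: drop elements whose leading term is divisible by another's, tail-reduce, and make monic.
Reduced Gröbner basis: {x^{2} + x + y, xy + x + y + 1, y^{2} + y}.

The bases are distinct; the ideals are different.

No, the ideals differ.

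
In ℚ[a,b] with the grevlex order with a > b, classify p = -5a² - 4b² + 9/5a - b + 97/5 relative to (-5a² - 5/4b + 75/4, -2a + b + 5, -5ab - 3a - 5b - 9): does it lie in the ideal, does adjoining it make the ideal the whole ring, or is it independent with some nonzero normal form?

-5a² - 4b² + 9/5a - b + 97/5 lies in I (it reduces to 0).

First compute the reduced Gröbner basis of I by Buchberger's algorithm.
f_1 = -5a² - 5/4b + 75/4, LT = a².
f_2 = -2a + b + 5, LT = a.
f_3 = -5ab - 3a - 5b - 9, LT = ab.

S(f_1,f_2): lcm = a². S = ½ab + 5/2a + ¼b - 15/4.
  leading term ab: subtract (-¼b)·f_2 from ½ab + 5/2a + ¼b - 15/4 → ¼b² + 5/2a + 3/2b - 15/4
  leading term b²: no divisor's leading term divides it; move ¼b² to the remainder.
  leading term a: subtract (-5/4)·f_2 from 5/2a + 3/2b - 15/4 → 11/4b + 5/2
  leading term b: no divisor's leading term divides it; move 11/4b to the remainder.
  leading term 1: no divisor's leading term divides it; move 5/2 to the remainder.
  remainder ¼b² + 11/4b + 5/2 ≠ 0; add h_4 = ¼b² + 11/4b + 5/2 to the basis.

S(f_1,f_3): lcm = a²b. S = -⅗a² - ab + ¼b² - 9/5a - 15/4b.
  leading term a²: subtract (3/25)·f_1 from -⅗a² - ab + ¼b² - 9/5a - 15/4b → -ab + ¼b² - 9/5a - 18/5b - 9/4
  leading term ab: subtract (½b)·f_2 from -ab + ¼b² - 9/5a - 18/5b - 9/4 → -¼b² - 9/5a - 61/10b - 9/4
  leading term b²: subtract (-1)·h_4 from -¼b² - 9/5a - 61/10b - 9/4 → -9/5a - 67/20b + ¼
  leading term a: subtract (9/10)·f_2 from -9/5a - 67/20b + ¼ → -17/4b - 17/4
  leading term b: no divisor's leading term divides it; move -17/4b to the remainder.
  leading term 1: no divisor's leading term divides it; move -17/4 to the remainder.
  remainder -17/4b - 17/4 ≠ 0; add h_5 = -17/4b - 17/4 to the basis.

The other S-polynomials (S(f_2,f_3), S(f_1,h_4), S(f_2,h_4), S(f_3,h_4), S(f_1,h_5), S(f_2,h_5), S(f_3,h_5), S(h_4,h_5)) all reduce to 0 modulo the current basis, so we have a Gröbner basis.
Inter-reduce: drop elements whose leading term is divisible by another's, tail-reduce, and make monic.
Reduced Gröbner basis: {a - 2, b + 1}.
Label its elements g_1 = a - 2, g_2 = b + 1.

Reduce p = -5a² - 4b² + 9/5a - b + 97/5 modulo G:
  leading term a²: subtract (-5a)·g_1 from -5a² - 4b² + 9/5a - b + 97/5 → -4b² - 41/5a - b + 97/5
  leading term b²: subtract (-4b)·g_2 from -4b² - 41/5a - b + 97/5 → -41/5a + 3b + 97/5
  leading term a: subtract (-41/5)·g_1 from -41/5a + 3b + 97/5 → 3b + 3
  leading term b: subtract (3)·g_2 from 3b + 3 → 0
  normal form = 0.
Since the normal form is 0, p ∈ I.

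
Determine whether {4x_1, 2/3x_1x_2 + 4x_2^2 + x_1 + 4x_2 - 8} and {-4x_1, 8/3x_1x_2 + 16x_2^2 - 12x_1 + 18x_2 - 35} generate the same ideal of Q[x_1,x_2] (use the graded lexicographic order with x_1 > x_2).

Equality of ideals is decidable: compute both reduced Gröbner bases (unique for the ordering) and check whether they agree.
Buchberger on the first generating set:
f_1 = 4x_1, LT = x_1.
f_2 = 2/3x_1x_2 + 4x_2^2 + x_1 + 4x_2 - 8, LT = x_1x_2.

S(f_1,f_2): lcm = x_1x_2. S = -6x_2^2 - 3/2x_1 - 6x_2 + 12.
  reduce S modulo (f_1, f_2):
  remainder -6x_2^2 - 6x_2 + 12 ≠ 0; add g_3 = -6x_2^2 - 6x_2 + 12 to the basis.

The other S-polynomials (S(f_1,g_3), S(f_2,g_3)) all reduce to 0 modulo the current basis, so we have a Gröbner basis.
Inter-reduce: drop elements whose leading term is divisible by another's, tail-reduce, and make monic.
Reduced Gröbner basis: {x_2^2 + x_2 - 2, x_1}.

Buchberger on the second generating set:
h_1 = -4x_1, LT = x_1.
h_2 = 8/3x_1x_2 + 16x_2^2 - 12x_1 + 18x_2 - 35, LT = x_1x_2.

S(h_1,h_2): lcm = x_1x_2. S = -6x_2^2 + 9/2x_1 - 27/4x_2 + 105/8.
  reduce S modulo (h_1, h_2):
  remainder -6x_2^2 - 27/4x_2 + 105/8 ≠ 0; add k_3 = -6x_2^2 - 27/4x_2 + 105/8 to the basis.

The other S-polynomials (S(h_1,k_3), S(h_2,k_3)) all reduce to 0 modulo the current basis, so we have a Gröbner basis.
Inter-reduce: drop elements whose leading term is divisible by another's, tail-reduce, and make monic.
Reduced Gröbner basis: {x_2^2 + 9/8x_2 - 35/16, x_1}.

These differ, so the ideals are not equal.
The same test decides containment: I ⊆ J iff every generator of I reduces to 0 modulo a Gröbner basis of J.

No, the ideals differ.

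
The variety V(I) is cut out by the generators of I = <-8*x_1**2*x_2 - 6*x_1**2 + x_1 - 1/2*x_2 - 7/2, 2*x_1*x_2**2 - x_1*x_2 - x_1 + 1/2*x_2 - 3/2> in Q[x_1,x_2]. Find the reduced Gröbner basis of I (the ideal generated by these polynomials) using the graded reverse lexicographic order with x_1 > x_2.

G = {x_1*x_2**2 - 1/2*x_1*x_2 - 1/2*x_1 + 1/4*x_2 - 3/4, x_2**3 + 7*x_1*x_2 + 13/2*x_2**2 + 7*x_1 - 5/2*x_2 - 8, x_1**2 + 6/7*x_1*x_2 - 1/7*x_2**2 - 29/14*x_1 - 23/28*x_2 + 5/4}

f_1 = -8*x_1**2*x_2 - 6*x_1**2 + x_1 - 1/2*x_2 - 7/2, LT = x_1**2*x_2.
f_2 = 2*x_1*x_2**2 - x_1*x_2 - x_1 + 1/2*x_2 - 3/2, LT = x_1*x_2**2.

S(f_1,f_2): lcm = x_1**2*x_2**2. S = 5/4*x_1**2*x_2 + 1/2*x_1**2 - 3/8*x_1*x_2 + 1/16*x_2**2 + 3/4*x_1 + 7/16*x_2.
  leading term x_1**2*x_2: subtract (-5/32)·f_1 from 5/4*x_1**2*x_2 + 1/2*x_1**2 - 3/8*x_1*x_2 + 1/16*x_2**2 + 3/4*x_1 + 7/16*x_2 → -7/16*x_1**2 - 3/8*x_1*x_2 + 1/16*x_2**2 + 29/32*x_1 + 23/64*x_2 - 35/64
  leading term x_1**2: no divisor's leading term divides it; move -7/16*x_1**2 to the remainder.
  leading term x_1*x_2: no divisor's leading term divides it; move -3/8*x_1*x_2 to the remainder.
  leading term x_2**2: no divisor's leading term divides it; move 1/16*x_2**2 to the remainder.
  leading term x_1: no divisor's leading term divides it; move 29/32*x_1 to the remainder.
  leading term x_2: no divisor's leading term divides it; move 23/64*x_2 to the remainder.
  leading term 1: no divisor's leading term divides it; move -35/64 to the remainder.
  remainder -7/16*x_1**2 - 3/8*x_1*x_2 + 1/16*x_2**2 + 29/32*x_1 + 23/64*x_2 - 35/64 ≠ 0; add g_3 = -7/16*x_1**2 - 3/8*x_1*x_2 + 1/16*x_2**2 + 29/32*x_1 + 23/64*x_2 - 35/64 to the basis.

S(f_1,g_3): lcm = x_1**2*x_2. S = -6/7*x_1*x_2**2 + 1/7*x_2**3 + 3/4*x_1**2 + 29/14*x_1*x_2 + 23/28*x_2**2 - 1/8*x_1 - 19/16*x_2 + 7/16.
  leading term x_1*x_2**2: subtract (-3/7)·f_2 from -6/7*x_1*x_2**2 + 1/7*x_2**3 + 3/4*x_1**2 + 29/14*x_1*x_2 + 23/28*x_2**2 - 1/8*x_1 - 19/16*x_2 + 7/16 → 1/7*x_2**3 + 3/4*x_1**2 + 23/14*x_1*x_2 + 23/28*x_2**2 - 31/56*x_1 - 109/112*x_2 - 23/112
  leading term x_2**3: no divisor's leading term divides it; move 1/7*x_2**3 to the remainder.
  leading term x_1**2: subtract (-12/7)·g_3 from 3/4*x_1**2 + 23/14*x_1*x_2 + 23/28*x_2**2 - 31/56*x_1 - 109/112*x_2 - 23/112 → x_1*x_2 + 13/14*x_2**2 + x_1 - 5/14*x_2 - 8/7
  leading term x_1*x_2: no divisor's leading term divides it; move x_1*x_2 to the remainder.
  leading term x_2**2: no divisor's leading term divides it; move 13/14*x_2**2 to the remainder.
  leading term x_1: no divisor's leading term divides it; move x_1 to the remainder.
  leading term x_2: no divisor's leading term divides it; move -5/14*x_2 to the remainder.
  leading term 1: no divisor's leading term divides it; move -8/7 to the remainder.
  remainder 1/7*x_2**3 + x_1*x_2 + 13/14*x_2**2 + x_1 - 5/14*x_2 - 8/7 ≠ 0; add g_4 = 1/7*x_2**3 + x_1*x_2 + 13/14*x_2**2 + x_1 - 5/14*x_2 - 8/7 to the basis.

The other S-polynomials (S(f_2,g_3), S(f_1,g_4), S(f_2,g_4), S(g_3,g_4)) all reduce to 0 modulo the current basis, so we have a Gröbner basis.
Inter-reduce: drop elements whose leading term is divisible by another's, tail-reduce, and make monic.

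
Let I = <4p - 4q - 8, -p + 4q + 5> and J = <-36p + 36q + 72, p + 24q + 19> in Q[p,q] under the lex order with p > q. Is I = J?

Since reduced Gröbner bases are canonical representatives of ideals under a given ordering, it suffices to compute and compare them.
Buchberger on the first generating set:
f_1 = 4p - 4q - 8, LT = p.
f_2 = -p + 4q + 5, LT = p.

S(f_1,f_2): lcm = p. S = 3q + 3.
  leading term q: no divisor's leading term divides it; move 3q to the remainder.
  leading term 1: no divisor's leading term divides it; move 3 to the remainder.
  remainder 3q + 3 ≠ 0; add g_3 = 3q + 3 to the basis.

S(f_1,g_3): leading monomials are coprime, so the S-polynomial reduces to 0 (Buchberger's first criterion).
S(f_2,g_3): leading monomials are coprime, so the S-polynomial reduces to 0 (Buchberger's first criterion).
Every S-polynomial of the final basis reduces to 0, so we have a Gröbner basis.
Inter-reduce: drop elements whose leading term is divisible by another's, tail-reduce, and make monic.
Reduced Gröbner basis: {p - 1, q + 1}.

Buchberger on the second generating set:
h_1 = -36p + 36q + 72, LT = p.
h_2 = p + 24q + 19, LT = p.

S(h_1,h_2): lcm = p. S = -25q - 21.
  leading term q: no divisor's leading term divides it; move -25q to the remainder.
  leading term 1: no divisor's leading term divides it; move -21 to the remainder.
  remainder -25q - 21 ≠ 0; add k_3 = -25q - 21 to the basis.

S(h_1,k_3): leading monomials are coprime, so the S-polynomial reduces to 0 (Buchberger's first criterion).
S(h_2,k_3): leading monomials are coprime, so the S-polynomial reduces to 0 (Buchberger's first criterion).
Every S-polynomial of the final basis reduces to 0, so we have a Gröbner basis.
Inter-reduce: drop elements whose leading term is divisible by another's, tail-reduce, and make monic.
Reduced Gröbner basis: {p - \tfrac{29}{25}, q + \tfrac{21}{25}}.

The bases are distinct; the ideals are different.

No, the ideals differ.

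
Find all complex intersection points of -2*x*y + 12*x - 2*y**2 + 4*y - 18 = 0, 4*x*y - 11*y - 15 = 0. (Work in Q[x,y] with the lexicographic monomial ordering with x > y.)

{(4, 3), (29/16 + sqrt(255)*I/16, -15/8 - sqrt(255)*I/8), (29/16 - sqrt(255)*I/16, -15/8 + sqrt(255)*I/8)}

Compute a lex Gröbner basis by Buchberger's algorithm.
f_1 = -2*x*y + 12*x - 2*y**2 + 4*y - 18, LT = x*y.
f_2 = 4*x*y - 11*y - 15, LT = x*y.

S(f_1,f_2): lcm = x*y. S = -6*x + y**2 + 3/4*y + 51/4.
  leading term x: no divisor's leading term divides it; move -6*x to the remainder.
  leading term y**2: no divisor's leading term divides it; move y**2 to the remainder.
  leading term y: no divisor's leading term divides it; move 3/4*y to the remainder.
  leading term 1: no divisor's leading term divides it; move 51/4 to the remainder.
  remainder -6*x + y**2 + 3/4*y + 51/4 ≠ 0; add h_3 = -6*x + y**2 + 3/4*y + 51/4 to the basis.

S(f_1,h_3): lcm = x*y. S = -6*x + 1/6*y**3 + 9/8*y**2 + 1/8*y + 9.
  leading term x: subtract (1)·h_3 from -6*x + 1/6*y**3 + 9/8*y**2 + 1/8*y + 9 → 1/6*y**3 + 1/8*y**2 - 5/8*y - 15/4
  leading term y**3: no divisor's leading term divides it; move 1/6*y**3 to the remainder.
  leading term y**2: no divisor's leading term divides it; move 1/8*y**2 to the remainder.
  leading term y: no divisor's leading term divides it; move -5/8*y to the remainder.
  leading term 1: no divisor's leading term divides it; move -15/4 to the remainder.
  remainder 1/6*y**3 + 1/8*y**2 - 5/8*y - 15/4 ≠ 0; add h_4 = 1/6*y**3 + 1/8*y**2 - 5/8*y - 15/4 to the basis.

The other S-polynomials (S(f_2,h_3), S(f_1,h_4), S(f_2,h_4), S(h_3,h_4)) all reduce to 0 modulo the current basis, so we have a Gröbner basis.
Inter-reduce: drop elements whose leading term is divisible by another's, tail-reduce, and make monic.
Reduced Gröbner basis: {x - 1/6*y**2 - 1/8*y - 17/8, y**3 + 3/4*y**2 - 15/4*y - 45/2}.

Since the basis is lex-ordered, y**3 + 3/4*y**2 - 15/4*y - 45/2 is univariate in y. Its roots are {3, -15/8 - sqrt(255)*I/8, -15/8 + sqrt(255)*I/8}. Back-substituting each root into the other basis elements fixes the other coordinates.
  y = 3: the earlier basis element becomes x - 4 = 0, giving x = 4 — point (4, 3).
  y = -15/8 - sqrt(255)*I/8: the earlier basis element becomes x - 29/16 - sqrt(255)*I/16 = 0, giving x = 29/16 + sqrt(255)*I/16 — point (29/16 + sqrt(255)*I/16, -15/8 - sqrt(255)*I/8).
  y = -15/8 + sqrt(255)*I/8: the earlier basis element becomes x - 29/16 + sqrt(255)*I/16 = 0, giving x = 29/16 - sqrt(255)*I/16 — point (29/16 - sqrt(255)*I/16, -15/8 + sqrt(255)*I/8).
Each listed point satisfies every original equation (direct substitution).
This is the nonlinear analogue of row-reducing a linear system.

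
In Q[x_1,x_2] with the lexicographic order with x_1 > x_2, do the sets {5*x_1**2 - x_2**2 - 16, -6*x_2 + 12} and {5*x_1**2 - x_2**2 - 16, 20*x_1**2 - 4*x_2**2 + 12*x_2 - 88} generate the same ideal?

Since reduced Gröbner bases are canonical representatives of ideals under a given ordering, it suffices to compute and compare them.
Buchberger on the first generating set:
f_1 = 5*x_1**2 - x_2**2 - 16, LT = x_1**2.
f_2 = -6*x_2 + 12, LT = x_2.

The S-polynomials (S(f_1,f_2)) all reduce to 0 modulo the current basis, so we have a Gröbner basis.
Inter-reduce: drop elements whose leading term is divisible by another's, tail-reduce, and make monic.
Reduced Gröbner basis: {x_1**2 - 4, x_2 - 2}.

Buchberger on the second generating set:
h_1 = 5*x_1**2 - x_2**2 - 16, LT = x_1**2.
h_2 = 20*x_1**2 - 4*x_2**2 + 12*x_2 - 88, LT = x_1**2.

S(h_1,h_2): lcm = x_1**2. S = -3/5*x_2 + 6/5.
  reduce S modulo (h_1, h_2):
  remainder -3/5*x_2 + 6/5 ≠ 0; add k_3 = -3/5*x_2 + 6/5 to the basis.

The other S-polynomials (S(h_1,k_3), S(h_2,k_3)) all reduce to 0 modulo the current basis, so we have a Gröbner basis.
Inter-reduce: drop elements whose leading term is divisible by another's, tail-reduce, and make monic.
Reduced Gröbner basis: {x_1**2 - 4, x_2 - 2}.

These coincide, so the ideals are equal.

Yes, the ideals are equal.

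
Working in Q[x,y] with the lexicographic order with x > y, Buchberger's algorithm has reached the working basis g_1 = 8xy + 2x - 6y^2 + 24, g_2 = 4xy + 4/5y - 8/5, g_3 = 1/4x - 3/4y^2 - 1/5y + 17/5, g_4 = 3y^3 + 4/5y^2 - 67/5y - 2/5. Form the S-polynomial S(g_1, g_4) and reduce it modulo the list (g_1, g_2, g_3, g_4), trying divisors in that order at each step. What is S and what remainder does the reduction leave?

lcm(LM(g_1), LM(g_4)) = xy^3.
S = (lcm/LT(g_1))·g_1 − (lcm/LT(g_4))·g_4 = -1/60xy^2 + 67/15xy + 2/15x - 3/4y^4 + 3y^2.
Reduce S modulo (g_1, g_2, g_3, g_4) in that order:
  leading term xy^2: subtract (-1/480y)·g_1 from -1/60xy^2 + 67/15xy + 2/15x - 3/4y^4 + 3y^2 → 1073/240xy + 2/15x - 3/4y^4 - 1/80y^3 + 3y^2 + 1/20y
  leading term xy: subtract (1073/1920)·g_1 from 1073/240xy + 2/15x - 3/4y^4 - 1/80y^3 + 3y^2 + 1/20y → -63/64x - 3/4y^4 - 1/80y^3 + 2033/320y^2 + 1/20y - 1073/80
  leading term x: subtract (-63/16)·g_3 from -63/64x - 3/4y^4 - 1/80y^3 + 2033/320y^2 + 1/20y - 1073/80 → -3/4y^4 - 1/80y^3 + 17/5y^2 - 59/80y - 1/40
  leading term y^4: subtract (-1/4y)·g_4 from -3/4y^4 - 1/80y^3 + 17/5y^2 - 59/80y - 1/40 → 3/16y^3 + 1/20y^2 - 67/80y - 1/40
  leading term y^3: subtract (1/16)·g_4 from 3/16y^3 + 1/20y^2 - 67/80y - 1/40 → 0
The remainder is 0, so this S-polynomial contributes no new basis element.

S(g_1, g_4) = -1/60xy^2 + 67/15xy + 2/15x - 3/4y^4 + 3y^2; remainder on division = 0.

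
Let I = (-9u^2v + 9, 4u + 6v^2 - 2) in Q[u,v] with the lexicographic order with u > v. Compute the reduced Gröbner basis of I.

f_1 = -9u^2v + 9, LT = u^2v.
f_2 = 4u + 6v^2 - 2, LT = u.

S(f_1,f_2): lcm = u^2v. S = -3/2uv^3 + 1/2uv - 1.
  leading term uv^3: subtract (-3/8v^3)·f_2 from -3/2uv^3 + 1/2uv - 1 → 1/2uv + 9/4v^5 - 3/4v^3 - 1
  leading term uv: subtract (1/8v)·f_2 from 1/2uv + 9/4v^5 - 3/4v^3 - 1 → 9/4v^5 - 3/2v^3 + 1/4v - 1
  leading term v^5: no divisor's leading term divides it; move 9/4v^5 to the remainder.
  leading term v^3: no divisor's leading term divides it; move -3/2v^3 to the remainder.
  leading term v: no divisor's leading term divides it; move 1/4v to the remainder.
  leading term 1: no divisor's leading term divides it; move -1 to the remainder.
  remainder 9/4v^5 - 3/2v^3 + 1/4v - 1 ≠ 0; add g_3 = 9/4v^5 - 3/2v^3 + 1/4v - 1 to the basis.

S(f_1,g_3): lcm = u^2v^5. S = 2/3u^2v^3 - 1/9u^2v + 4/9u^2 - v^4.
  leading term u^2v^3: subtract (-2/27v^2)·f_1 from 2/3u^2v^3 - 1/9u^2v + 4/9u^2 - v^4 → -1/9u^2v + 4/9u^2 - v^4 + 2/3v^2
  leading term u^2v: subtract (1/81)·f_1 from -1/9u^2v + 4/9u^2 - v^4 + 2/3v^2 → 4/9u^2 - v^4 + 2/3v^2 - 1/9
  leading term u^2: subtract (1/9u)·f_2 from 4/9u^2 - v^4 + 2/3v^2 - 1/9 → -2/3uv^2 + 2/9u - v^4 + 2/3v^2 - 1/9
  leading term uv^2: subtract (-1/6v^2)·f_2 from -2/3uv^2 + 2/9u - v^4 + 2/3v^2 - 1/9 → 2/9u + 1/3v^2 - 1/9
  leading term u: subtract (1/18)·f_2 from 2/9u + 1/3v^2 - 1/9 → 0
  remainder 0.

S(f_2,g_3): leading monomials are coprime, so the S-polynomial reduces to 0 (Buchberger's first criterion).
Every S-polynomial of the final basis reduces to 0, so we have a Gröbner basis.
Inter-reduce: drop elements whose leading term is divisible by another's, tail-reduce, and make monic.

G = {u + 3/2v^2 - 1/2, v^5 - 2/3v^3 + 1/9v - 4/9}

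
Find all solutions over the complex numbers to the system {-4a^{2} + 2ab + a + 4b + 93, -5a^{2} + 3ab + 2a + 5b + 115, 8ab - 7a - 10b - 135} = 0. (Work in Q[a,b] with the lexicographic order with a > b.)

{(-5, -2)}

Compute a lex Gröbner basis by Buchberger's algorithm.
f_1 = -4a^{2} + 2ab + a + 4b + 93, LT = a^{2}.
f_2 = -5a^{2} + 3ab + 2a + 5b + 115, LT = a^{2}.
f_3 = 8ab - 7a - 10b - 135, LT = ab.

S(f_1,f_2): lcm = a^{2}. S = \tfrac{1}{10}ab + \tfrac{3}{20}a - \tfrac{1}{4}.
  reduce S modulo (f_1, f_2, f_3):
  remainder \tfrac{19}{80}a + \tfrac{1}{8}b + \tfrac{23}{16} ≠ 0; add h_4 = \tfrac{19}{80}a + \tfrac{1}{8}b + \tfrac{23}{16} to the basis.

S(f_1,f_3): lcm = a^{2}b. S = \tfrac{7}{8}a^{2} - \tfrac{1}{2}ab^{2} + ab + \tfrac{135}{8}a - b^{2} - \tfrac{93}{4}b.
  reduce S modulo (f_1, f_2, f_3, h_4):
  remainder -\tfrac{13}{8}b^{2} - \tfrac{5931}{152}b - \tfrac{5437}{76} ≠ 0; add h_5 = -\tfrac{13}{8}b^{2} - \tfrac{5931}{152}b - \tfrac{5437}{76} to the basis.

S(f_2,f_3): lcm = a^{2}b. S = \tfrac{7}{8}a^{2} - \tfrac{3}{5}ab^{2} + \tfrac{17}{20}ab + \tfrac{135}{8}a - b^{2} - 23b.
  reduce S modulo (f_1, f_2, f_3, h_4, h_5):
  remainder \tfrac{340}{247}b + \tfrac{680}{247} ≠ 0; add h_6 = \tfrac{340}{247}b + \tfrac{680}{247} to the basis.

The other S-polynomials (S(f_1,h_4), S(f_2,h_4), S(f_3,h_4), S(f_1,h_5), S(f_2,h_5), S(f_3,h_5), S(h_4,h_5), S(f_1,h_6), S(f_2,h_6), S(f_3,h_6), S(h_4,h_6), S(h_5,h_6)) all reduce to 0 modulo the current basis, so we have a Gröbner basis.
Inter-reduce: drop elements whose leading term is divisible by another's, tail-reduce, and make monic.
Reduced Gröbner basis: {a + 5, b + 2}.

The lex basis is triangular: the last element involves only b. Solving b + 2 = 0 gives b ∈ {-2}; substituting each value into the earlier elements determines the remaining variables.
  b = -2: the earlier basis element becomes a + 5 = 0, giving a = -5 — point (-5, -2).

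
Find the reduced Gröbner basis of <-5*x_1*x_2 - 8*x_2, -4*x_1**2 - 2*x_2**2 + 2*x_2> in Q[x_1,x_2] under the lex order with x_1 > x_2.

f_1 = -5*x_1*x_2 - 8*x_2, LT = x_1*x_2.
f_2 = -4*x_1**2 - 2*x_2**2 + 2*x_2, LT = x_1**2.

S(f_1,f_2): lcm = x_1**2*x_2. S = 8/5*x_1*x_2 - 1/2*x_2**3 + 1/2*x_2**2.
  leading term x_1*x_2: subtract (-8/25)·f_1 from 8/5*x_1*x_2 - 1/2*x_2**3 + 1/2*x_2**2 → -1/2*x_2**3 + 1/2*x_2**2 - 64/25*x_2
  leading term x_2**3: no divisor's leading term divides it; move -1/2*x_2**3 to the remainder.
  leading term x_2**2: no divisor's leading term divides it; move 1/2*x_2**2 to the remainder.
  leading term x_2: no divisor's leading term divides it; move -64/25*x_2 to the remainder.
  remainder -1/2*x_2**3 + 1/2*x_2**2 - 64/25*x_2 ≠ 0; add g_3 = -1/2*x_2**3 + 1/2*x_2**2 - 64/25*x_2 to the basis.

The other S-polynomials (S(f_1,g_3), S(f_2,g_3)) all reduce to 0 modulo the current basis, so we have a Gröbner basis.

G = {x_1**2 + 1/2*x_2**2 - 1/2*x_2, x_1*x_2 + 8/5*x_2, x_2**3 - x_2**2 + 128/25*x_2}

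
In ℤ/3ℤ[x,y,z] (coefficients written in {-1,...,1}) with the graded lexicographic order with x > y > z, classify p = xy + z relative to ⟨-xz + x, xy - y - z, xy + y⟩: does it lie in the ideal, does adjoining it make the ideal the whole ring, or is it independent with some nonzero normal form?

xy + z lies in I (it reduces to 0).

First compute the reduced Gröbner basis of I by Buchberger's algorithm.
f_1 = -xz + x, LT = xz.
f_2 = xy - y - z, LT = xy.
f_3 = xy + y, LT = xy.

S(f_1,f_2): lcm = xyz. S = -xy + yz + z².
  leading term xy: subtract (-1)·f_2 from -xy + yz + z² → yz + z² - y - z
  leading term yz: no divisor's leading term divides it; move yz to the remainder.
  leading term z²: no divisor's leading term divides it; move z² to the remainder.
  leading term y: no divisor's leading term divides it; move -y to the remainder.
  leading term z: no divisor's leading term divides it; move -z to the remainder.
  remainder yz + z² - y - z ≠ 0; add h_4 = yz + z² - y - z to the basis.

S(f_1,f_3): lcm = xyz. S = -xy - yz.
  leading term xy: subtract (-1)·f_2 from -xy - yz → -yz - y - z
  leading term yz: subtract (-1)·h_4 from -yz - y - z → z² + y + z
  leading term z²: no divisor's leading term divides it; move z² to the remainder.
  leading term y: no divisor's leading term divides it; move y to the remainder.
  leading term z: no divisor's leading term divides it; move z to the remainder.
  remainder z² + y + z ≠ 0; add h_5 = z² + y + z to the basis.

S(f_2,f_3): lcm = xy. S = y - z.
  leading term y: no divisor's leading term divides it; move y to the remainder.
  leading term z: no divisor's leading term divides it; move -z to the remainder.
  remainder y - z ≠ 0; add h_6 = y - z to the basis.

S(f_1,h_4): lcm = xyz. S = -xz² + xz.
  leading term xz²: subtract (z)·f_1 from -xz² + xz → 0
  remainder 0.

S(f_2,h_4): lcm = xyz. S = -xz² + xy + xz - yz - z².
  leading term xz²: subtract (z)·f_1 from -xz² + xy + xz - yz - z² → xy - yz - z²
  leading term xy: subtract (1)·f_2 from xy - yz - z² → -yz - z² + y + z
  leading term yz: subtract (-1)·h_4 from -yz - z² + y + z → 0
  remainder 0.

S(f_3,h_4): lcm = xyz. S = -xz² + xy + xz + yz.
  leading term xz²: subtract (z)·f_1 from -xz² + xy + xz + yz → xy + yz
  leading term xy: subtract (1)·f_2 from xy + yz → yz + y + z
  leading term yz: subtract (1)·h_4 from yz + y + z → -z² - y - z
  leading term z²: subtract (-1)·h_5 from -z² - y - z → 0
  remainder 0.

S(f_1,h_5): lcm = xz². S = -xy + xz.
  leading term xy: subtract (-1)·f_2 from -xy + xz → xz - y - z
  leading term xz: subtract (-1)·f_1 from xz - y - z → x - y - z
  leading term x: no divisor's leading term divides it; move x to the remainder.
  leading term y: subtract (-1)·h_6 from -y - z → z
  leading term z: no divisor's leading term divides it; move z to the remainder.
  remainder x + z ≠ 0; add h_7 = x + z to the basis.

S(f_2,h_5): leading monomials are coprime, so the S-polynomial reduces to 0 (Buchberger's first criterion).
S(f_3,h_5): leading monomials are coprime, so the S-polynomial reduces to 0 (Buchberger's first criterion).
S(h_4,h_5): lcm = yz². S = z³ - y² + yz - z².
  leading term z³: subtract (z)·h_5 from z³ - y² + yz - z² → -y² + z²
  leading term y²: subtract (-y)·h_6 from -y² + z² → -yz + z²
  leading term yz: subtract (-1)·h_4 from -yz + z² → -z² - y - z
  leading term z²: subtract (-1)·h_5 from -z² - y - z → 0
  remainder 0.

S(f_1,h_6): leading monomials are coprime, so the S-polynomial reduces to 0 (Buchberger's first criterion).
S(f_2,h_6): lcm = xy. S = xz - y - z.
  leading term xz: subtract (-1)·f_1 from xz - y - z → x - y - z
  leading term x: subtract (1)·h_7 from x - y - z → -y + z
  leading term y: subtract (-1)·h_6 from -y + z → 0
  remainder 0.

S(f_3,h_6): lcm = xy. S = xz + y.
  leading term xz: subtract (-1)·f_1 from xz + y → x + y
  leading term x: subtract (1)·h_7 from x + y → y - z
  leading term y: subtract (1)·h_6 from y - z → 0
  remainder 0.

S(h_4,h_6): lcm = yz. S = -z² - y - z.
  leading term z²: subtract (-1)·h_5 from -z² - y - z → 0
  remainder 0.

S(h_5,h_6): leading monomials are coprime, so the S-polynomial reduces to 0 (Buchberger's first criterion).
S(f_1,h_7): lcm = xz. S = -z² - x.
  leading term z²: subtract (-1)·h_5 from -z² - x → -x + y + z
  leading term x: subtract (-1)·h_7 from -x + y + z → y - z
  leading term y: subtract (1)·h_6 from y - z → 0
  remainder 0.

S(f_2,h_7): lcm = xy. S = -yz - y - z.
  leading term yz: subtract (-1)·h_4 from -yz - y - z → z² + y + z
  leading term z²: subtract (1)·h_5 from z² + y + z → 0
  remainder 0.

S(f_3,h_7): lcm = xy. S = -yz + y.
  leading term yz: subtract (-1)·h_4 from -yz + y → z² - z
  leading term z²: subtract (1)·h_5 from z² - z → -y + z
  leading term y: subtract (-1)·h_6 from -y + z → 0
  remainder 0.

S(h_4,h_7): leading monomials are coprime, so the S-polynomial reduces to 0 (Buchberger's first criterion).
S(h_5,h_7): leading monomials are coprime, so the S-polynomial reduces to 0 (Buchberger's first criterion).
S(h_6,h_7): leading monomials are coprime, so the S-polynomial reduces to 0 (Buchberger's first criterion).
Every S-polynomial of the final basis reduces to 0, so we have a Gröbner basis.
Inter-reduce: drop elements whose leading term is divisible by another's, tail-reduce, and make monic.
Reduced Gröbner basis: {z² - z, x + z, y - z}.
Label its elements g_1 = z² - z, g_2 = x + z, g_3 = y - z.

Reduce p = xy + z modulo G:
  leading term xy: subtract (y)·g_2 from xy + z → -yz + z
  leading term yz: subtract (-z)·g_3 from -yz + z → -z² + z
  leading term z²: subtract (-1)·g_1 from -z² + z → 0
  normal form = 0.
Since the normal form is 0, p ∈ I.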